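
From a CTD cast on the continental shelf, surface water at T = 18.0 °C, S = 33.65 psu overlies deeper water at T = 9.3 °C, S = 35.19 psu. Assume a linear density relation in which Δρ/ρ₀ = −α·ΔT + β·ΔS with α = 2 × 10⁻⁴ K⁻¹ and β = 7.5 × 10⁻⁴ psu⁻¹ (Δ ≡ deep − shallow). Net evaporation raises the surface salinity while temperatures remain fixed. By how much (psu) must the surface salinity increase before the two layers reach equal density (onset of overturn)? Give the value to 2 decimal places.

3.86 psu

Neutral buoyancy requires −α(T_deep − T_surf) + β(S_deep − S_surf′) = 0.
S_surf′ = S_deep − (α/β)·ΔT = 35.19 − (2 × 10⁻⁴/7.5 × 10⁻⁴)·(-8.7) = 37.5100 psu.
Increase required: 37.5100 − 33.65 = 3.8600 psu.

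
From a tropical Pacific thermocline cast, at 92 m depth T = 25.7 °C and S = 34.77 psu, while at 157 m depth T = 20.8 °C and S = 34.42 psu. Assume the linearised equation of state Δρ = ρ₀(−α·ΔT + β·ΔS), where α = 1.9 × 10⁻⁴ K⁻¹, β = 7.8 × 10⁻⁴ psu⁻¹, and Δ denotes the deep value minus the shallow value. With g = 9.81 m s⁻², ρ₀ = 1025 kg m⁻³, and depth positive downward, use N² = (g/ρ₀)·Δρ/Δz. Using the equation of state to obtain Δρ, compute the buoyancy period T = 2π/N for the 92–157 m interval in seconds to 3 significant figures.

631 s

ΔT = -4.9 K, ΔS = -0.35 psu (deep − shallow).
Δρ/ρ₀ = −αΔT + βΔS = 9.31 × 10⁻⁴ − 2.73 × 10⁻⁴ = 6.58 × 10⁻⁴, so Δρ ≈ 0.6745 kg m⁻³.
N² = (g/ρ₀)·Δρ/Δz = g·(Δρ/ρ₀)/Δz = 9.81 × 6.58 × 10⁻⁴ / 65 = 9.9307 × 10⁻⁵ s⁻².
N = √(9.9307 × 10⁻⁵) = 9.9653 × 10⁻³ rad s⁻¹ → T = 2π/N = 630.51 s ≈ 631 s.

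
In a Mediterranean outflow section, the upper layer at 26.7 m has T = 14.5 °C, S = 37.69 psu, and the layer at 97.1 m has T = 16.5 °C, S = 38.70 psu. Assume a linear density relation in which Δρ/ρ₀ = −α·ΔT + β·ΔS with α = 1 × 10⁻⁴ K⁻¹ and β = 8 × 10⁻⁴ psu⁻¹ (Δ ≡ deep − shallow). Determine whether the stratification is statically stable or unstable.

stable

ΔT = 16.5 − 14.5 = +2.0 K and ΔS = 38.70 − 37.69 = +1.01 psu (deep − shallow).
−αΔT = -2.00 × 10⁻⁴; βΔS = 8.08 × 10⁻⁴; sum Δρ/ρ₀ = 6.08 × 10⁻⁴.
Δρ/ρ₀ > 0, so Δρ > 0: deeper water is denser → statically stable.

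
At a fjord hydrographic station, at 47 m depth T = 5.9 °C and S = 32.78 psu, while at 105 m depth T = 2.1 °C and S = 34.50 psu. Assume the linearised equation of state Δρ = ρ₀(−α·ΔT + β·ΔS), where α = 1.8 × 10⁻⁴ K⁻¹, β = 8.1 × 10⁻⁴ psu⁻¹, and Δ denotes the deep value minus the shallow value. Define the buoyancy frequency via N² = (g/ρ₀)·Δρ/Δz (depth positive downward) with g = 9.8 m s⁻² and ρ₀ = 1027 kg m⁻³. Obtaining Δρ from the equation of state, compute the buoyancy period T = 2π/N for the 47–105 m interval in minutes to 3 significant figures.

5.59 min

ΔT = -3.8 K, ΔS = +1.72 psu (deep − shallow).
Δρ/ρ₀ = −αΔT + βΔS = 6.84 × 10⁻⁴ + 1.3932 × 10⁻³ = 2.0772 × 10⁻³, so Δρ ≈ 2.133 kg m⁻³.
N² = (g/ρ₀)·Δρ/Δz = g·(Δρ/ρ₀)/Δz = 9.8 × 2.0772 × 10⁻³ / 58 = 3.5098 × 10⁻⁴ s⁻².
N = √(3.5098 × 10⁻⁴) = 0.018734 rad s⁻¹ → T = 2π/N = 335.39 s = 5.5898 min ≈ 5.59 min.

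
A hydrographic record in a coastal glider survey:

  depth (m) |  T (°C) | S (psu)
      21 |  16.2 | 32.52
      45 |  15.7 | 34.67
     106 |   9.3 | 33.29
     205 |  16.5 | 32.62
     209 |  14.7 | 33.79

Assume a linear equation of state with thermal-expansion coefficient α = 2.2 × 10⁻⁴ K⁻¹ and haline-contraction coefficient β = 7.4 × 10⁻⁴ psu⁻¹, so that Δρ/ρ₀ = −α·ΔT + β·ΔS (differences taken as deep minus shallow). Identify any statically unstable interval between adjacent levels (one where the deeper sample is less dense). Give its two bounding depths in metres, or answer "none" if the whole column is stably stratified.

106–205 m

Evaluate Δρ/ρ₀ = −αΔT + βΔS across each adjacent pair:
  21–45 m: −αΔT+βΔS = −(2.2 × 10⁻⁴)(-0.5)+(7.4 × 10⁻⁴)(+2.15) = 1.7 × 10⁻³ → stable
  45–106 m: −αΔT+βΔS = −(2.2 × 10⁻⁴)(-6.4)+(7.4 × 10⁻⁴)(-1.38) = 3.9 × 10⁻⁴ → stable
  106–205 m: −αΔT+βΔS = −(2.2 × 10⁻⁴)(+7.2)+(7.4 × 10⁻⁴)(-0.67) = -2.1 × 10⁻³ → UNSTABLE
  205–209 m: −αΔT+βΔS = −(2.2 × 10⁻⁴)(-1.8)+(7.4 × 10⁻⁴)(+1.17) = 1.3 × 10⁻³ → stable
The 106–205 m interval has Δρ < 0: lighter water underlies denser water.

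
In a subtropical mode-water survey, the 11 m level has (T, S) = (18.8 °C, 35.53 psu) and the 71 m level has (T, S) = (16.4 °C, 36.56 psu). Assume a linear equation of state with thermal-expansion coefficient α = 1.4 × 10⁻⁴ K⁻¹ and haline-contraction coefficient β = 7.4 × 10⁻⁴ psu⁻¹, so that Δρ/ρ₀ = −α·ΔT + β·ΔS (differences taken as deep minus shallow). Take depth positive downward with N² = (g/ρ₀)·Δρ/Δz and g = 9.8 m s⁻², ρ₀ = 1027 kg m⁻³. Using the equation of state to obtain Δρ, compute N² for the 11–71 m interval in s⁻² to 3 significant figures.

ΔT = -2.4 K, ΔS = +1.03 psu (deep − shallow).
Δρ/ρ₀ = −αΔT + βΔS = 3.36 × 10⁻⁴ + 7.622 × 10⁻⁴ = 1.0982 × 10⁻³, so Δρ ≈ 1.128 kg m⁻³.
N² = (g/ρ₀)·Δρ/Δz = g·(Δρ/ρ₀)/Δz = 9.8 × 1.0982 × 10⁻³ / 60 = 1.7937 × 10⁻⁴ s⁻² ≈ 1.79 × 10⁻⁴ s⁻².

1.79 × 10⁻⁴ s⁻²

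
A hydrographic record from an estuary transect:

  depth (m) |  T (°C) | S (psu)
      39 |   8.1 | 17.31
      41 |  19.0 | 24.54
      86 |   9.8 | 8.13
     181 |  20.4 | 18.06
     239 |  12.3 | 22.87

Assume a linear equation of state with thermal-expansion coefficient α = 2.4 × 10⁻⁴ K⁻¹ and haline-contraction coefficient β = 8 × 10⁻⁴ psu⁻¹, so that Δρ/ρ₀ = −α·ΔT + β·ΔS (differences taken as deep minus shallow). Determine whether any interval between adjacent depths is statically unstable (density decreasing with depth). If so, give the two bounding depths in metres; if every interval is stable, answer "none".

Evaluate Δρ/ρ₀ = −αΔT + βΔS across each adjacent pair:
  39–41 m: −αΔT+βΔS = −(2.4 × 10⁻⁴)(+10.9)+(8 × 10⁻⁴)(+7.23) = 3.2 × 10⁻³ → stable
  41–86 m: −αΔT+βΔS = −(2.4 × 10⁻⁴)(-9.2)+(8 × 10⁻⁴)(-16.41) = -0.011 → UNSTABLE
  86–181 m: −αΔT+βΔS = −(2.4 × 10⁻⁴)(+10.6)+(8 × 10⁻⁴)(+9.93) = 5.4 × 10⁻³ → stable
  181–239 m: −αΔT+βΔS = −(2.4 × 10⁻⁴)(-8.1)+(8 × 10⁻⁴)(+4.81) = 5.8 × 10⁻³ → stable
The 41–86 m interval has Δρ < 0: lighter water underlies denser water.

41–86 m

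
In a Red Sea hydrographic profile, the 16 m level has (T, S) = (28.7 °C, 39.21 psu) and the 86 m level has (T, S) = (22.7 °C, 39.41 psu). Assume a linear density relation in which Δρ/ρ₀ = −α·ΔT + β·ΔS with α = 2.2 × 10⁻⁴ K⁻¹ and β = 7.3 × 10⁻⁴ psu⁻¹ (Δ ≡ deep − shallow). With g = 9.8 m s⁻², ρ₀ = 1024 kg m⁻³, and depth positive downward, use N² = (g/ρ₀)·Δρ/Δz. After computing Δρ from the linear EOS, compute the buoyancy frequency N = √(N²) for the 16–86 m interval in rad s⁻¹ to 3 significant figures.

0.0143 rad s⁻¹

ΔT = -6.0 K, ΔS = +0.20 psu (deep − shallow).
Δρ/ρ₀ = −αΔT + βΔS = 1.32 × 10⁻³ + 1.46 × 10⁻⁴ = 1.466 × 10⁻³, so Δρ ≈ 1.501 kg m⁻³.
N² = (g/ρ₀)·Δρ/Δz = g·(Δρ/ρ₀)/Δz = 9.8 × 1.466 × 10⁻³ / 70 = 2.0524 × 10⁻⁴ s⁻².
N = √(2.0524 × 10⁻⁴) = 0.014326 rad s⁻¹ ≈ 0.0143 rad s⁻¹.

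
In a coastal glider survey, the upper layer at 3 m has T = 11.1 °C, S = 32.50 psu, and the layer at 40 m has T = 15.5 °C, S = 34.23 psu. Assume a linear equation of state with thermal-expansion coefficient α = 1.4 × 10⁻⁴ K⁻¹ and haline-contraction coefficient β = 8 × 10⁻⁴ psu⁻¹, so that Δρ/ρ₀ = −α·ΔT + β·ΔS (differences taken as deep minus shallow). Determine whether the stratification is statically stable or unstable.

ΔT = 15.5 − 11.1 = +4.4 K and ΔS = 34.23 − 32.50 = +1.73 psu (deep − shallow).
−αΔT = -6.16 × 10⁻⁴; βΔS = 1.384 × 10⁻³; sum Δρ/ρ₀ = 7.68 × 10⁻⁴.
Δρ/ρ₀ > 0, so Δρ > 0: deeper water is denser → statically stable.

stable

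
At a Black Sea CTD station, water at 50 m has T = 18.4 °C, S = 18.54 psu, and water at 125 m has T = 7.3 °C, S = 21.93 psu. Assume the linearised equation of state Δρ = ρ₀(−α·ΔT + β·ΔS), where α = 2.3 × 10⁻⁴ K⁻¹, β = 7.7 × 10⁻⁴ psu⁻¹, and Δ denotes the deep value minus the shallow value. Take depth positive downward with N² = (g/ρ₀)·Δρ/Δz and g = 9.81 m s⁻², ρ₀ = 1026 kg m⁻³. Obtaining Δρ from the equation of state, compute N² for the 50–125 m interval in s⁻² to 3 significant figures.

6.75 × 10⁻⁴ s⁻²

ΔT = -11.1 K, ΔS = +3.39 psu (deep − shallow).
Δρ/ρ₀ = −αΔT + βΔS = 2.553 × 10⁻³ + 2.6103 × 10⁻³ = 5.1633 × 10⁻³, so Δρ ≈ 5.298 kg m⁻³.
N² = (g/ρ₀)·Δρ/Δz = g·(Δρ/ρ₀)/Δz = 9.81 × 5.1633 × 10⁻³ / 75 = 6.7536 × 10⁻⁴ s⁻² ≈ 6.75 × 10⁻⁴ s⁻².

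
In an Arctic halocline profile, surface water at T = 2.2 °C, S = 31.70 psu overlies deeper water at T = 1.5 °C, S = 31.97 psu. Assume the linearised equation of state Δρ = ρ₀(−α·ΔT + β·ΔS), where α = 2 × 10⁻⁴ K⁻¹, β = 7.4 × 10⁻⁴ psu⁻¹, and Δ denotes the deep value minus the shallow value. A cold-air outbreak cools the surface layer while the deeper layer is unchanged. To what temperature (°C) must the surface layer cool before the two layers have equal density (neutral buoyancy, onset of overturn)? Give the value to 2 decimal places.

0.50 °C

Neutral buoyancy requires Δρ = 0, i.e. −α(T_deep − T_surf′) + β(S_deep − S_surf) = 0.
T_surf′ = T_deep − (β/α)·ΔS = 1.5 − (7.4 × 10⁻⁴/2 × 10⁻⁴)·(+0.27) = 0.5010 °C.
Cooling required: 2.2 − (0.5010) = 1.6990 °C.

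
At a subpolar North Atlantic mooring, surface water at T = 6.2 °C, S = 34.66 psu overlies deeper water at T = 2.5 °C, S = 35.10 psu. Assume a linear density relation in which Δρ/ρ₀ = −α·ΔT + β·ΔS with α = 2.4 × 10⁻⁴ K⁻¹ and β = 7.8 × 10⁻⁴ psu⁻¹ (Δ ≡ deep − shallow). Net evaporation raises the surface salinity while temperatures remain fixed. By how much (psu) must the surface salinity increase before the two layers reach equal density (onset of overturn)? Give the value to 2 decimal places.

1.58 psu

Neutral buoyancy requires −α(T_deep − T_surf) + β(S_deep − S_surf′) = 0.
S_surf′ = S_deep − (α/β)·ΔT = 35.10 − (2.4 × 10⁻⁴/7.8 × 10⁻⁴)·(-3.7) = 36.2385 psu.
Increase required: 36.2385 − 34.66 = 1.5785 psu.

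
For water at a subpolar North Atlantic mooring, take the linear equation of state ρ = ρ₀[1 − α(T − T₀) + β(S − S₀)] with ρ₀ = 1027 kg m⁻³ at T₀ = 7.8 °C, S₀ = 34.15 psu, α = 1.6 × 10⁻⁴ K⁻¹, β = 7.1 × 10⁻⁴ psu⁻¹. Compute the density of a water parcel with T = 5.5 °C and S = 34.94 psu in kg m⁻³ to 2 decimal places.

1027.95 kg m⁻³

T − T₀ = -2.3 K, S − S₀ = +0.79 psu.
Bracket = 1 − α·(-2.3) + β·(+0.79) = 1 + (9.289 × 10⁻⁴) = 1.0009289.
ρ = 1027 × 1.0009289 = 1027.95 kg m⁻³.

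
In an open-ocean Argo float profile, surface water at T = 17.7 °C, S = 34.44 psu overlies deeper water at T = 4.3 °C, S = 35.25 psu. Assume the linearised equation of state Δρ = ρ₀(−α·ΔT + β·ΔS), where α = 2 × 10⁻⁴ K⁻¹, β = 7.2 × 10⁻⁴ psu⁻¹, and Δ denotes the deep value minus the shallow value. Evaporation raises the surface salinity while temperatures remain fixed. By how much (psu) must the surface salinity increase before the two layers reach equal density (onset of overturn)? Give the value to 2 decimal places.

4.53 psu

Neutral buoyancy requires −α(T_deep − T_surf) + β(S_deep − S_surf′) = 0.
S_surf′ = S_deep − (α/β)·ΔT = 35.25 − (2 × 10⁻⁴/7.2 × 10⁻⁴)·(-13.4) = 38.9722 psu.
Increase required: 38.9722 − 34.44 = 4.5322 psu.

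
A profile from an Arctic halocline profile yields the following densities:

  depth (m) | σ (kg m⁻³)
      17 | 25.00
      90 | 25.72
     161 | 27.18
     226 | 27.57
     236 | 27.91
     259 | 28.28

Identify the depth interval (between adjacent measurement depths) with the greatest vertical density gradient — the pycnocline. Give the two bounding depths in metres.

226–236 m

Compute the density gradient over each adjacent pair:
  17–90 m: Δρ/Δz = 0.72/73 = 9.9 × 10⁻³ kg m⁻⁴
  90–161 m: Δρ/Δz = 1.46/71 = 0.021 kg m⁻⁴
  161–226 m: Δρ/Δz = 0.39/65 = 6.0 × 10⁻³ kg m⁻⁴
  226–236 m: Δρ/Δz = 0.34/10 = 0.034 kg m⁻⁴
  236–259 m: Δρ/Δz = 0.37/23 = 0.016 kg m⁻⁴
The largest gradient is in the 226–236 m interval — the pycnocline.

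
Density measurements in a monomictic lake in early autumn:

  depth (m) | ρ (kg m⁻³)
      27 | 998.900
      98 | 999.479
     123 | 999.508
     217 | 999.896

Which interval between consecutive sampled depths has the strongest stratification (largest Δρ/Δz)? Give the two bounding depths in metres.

27–98 m

Compute the density gradient over each adjacent pair:
  27–98 m: Δρ/Δz = 0.579/71 = 8.2 × 10⁻³ kg m⁻⁴
  98–123 m: Δρ/Δz = 0.029/25 = 1.2 × 10⁻³ kg m⁻⁴
  123–217 m: Δρ/Δz = 0.388/94 = 4.1 × 10⁻³ kg m⁻⁴
The largest gradient is in the 27–98 m interval — the pycnocline.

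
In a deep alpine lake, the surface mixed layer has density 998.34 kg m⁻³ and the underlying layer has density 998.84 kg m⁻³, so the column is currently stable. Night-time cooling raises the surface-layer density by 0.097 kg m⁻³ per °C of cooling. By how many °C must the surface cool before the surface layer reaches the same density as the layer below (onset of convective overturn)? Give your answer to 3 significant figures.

5.15 °C

Density deficit of the surface layer: 998.84 − 998.34 = 0.5 kg m⁻³.
Required change = 0.5 / 0.097 = 5.15 °C.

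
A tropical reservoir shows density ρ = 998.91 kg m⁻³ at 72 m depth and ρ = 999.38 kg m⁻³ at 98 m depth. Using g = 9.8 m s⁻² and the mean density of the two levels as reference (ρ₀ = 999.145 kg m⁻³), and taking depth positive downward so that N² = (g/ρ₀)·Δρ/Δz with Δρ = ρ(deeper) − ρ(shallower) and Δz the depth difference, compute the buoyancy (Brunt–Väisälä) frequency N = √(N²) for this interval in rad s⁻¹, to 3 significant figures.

0.0133 rad s⁻¹

Δρ = 999.38 − 998.91 = 0.47 kg m⁻³ over Δz = 98 − 72 = 26 m.
N² = (9.8/999.145) × (0.47/26) = 1.7731 × 10⁻⁴ s⁻².
N = √(1.7731 × 10⁻⁴) = 0.013316 rad s⁻¹ ≈ 0.0133 rad s⁻¹.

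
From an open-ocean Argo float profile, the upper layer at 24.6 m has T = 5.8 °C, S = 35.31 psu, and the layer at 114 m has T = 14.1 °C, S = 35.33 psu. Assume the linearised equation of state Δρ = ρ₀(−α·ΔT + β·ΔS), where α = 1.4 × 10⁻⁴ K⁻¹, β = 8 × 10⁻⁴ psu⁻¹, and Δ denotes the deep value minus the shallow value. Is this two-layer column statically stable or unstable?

unstable

ΔT = 14.1 − 5.8 = +8.3 K and ΔS = 35.33 − 35.31 = +0.02 psu (deep − shallow).
−αΔT = -1.162 × 10⁻³; βΔS = 1.60 × 10⁻⁵; sum Δρ/ρ₀ = -1.146 × 10⁻³.
Δρ/ρ₀ < 0, so Δρ < 0: deeper water is lighter → statically unstable; the column would overturn.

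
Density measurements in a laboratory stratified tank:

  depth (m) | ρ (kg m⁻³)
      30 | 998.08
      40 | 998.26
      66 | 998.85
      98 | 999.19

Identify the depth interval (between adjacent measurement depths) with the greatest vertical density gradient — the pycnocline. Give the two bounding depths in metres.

Compute the density gradient over each adjacent pair:
  30–40 m: Δρ/Δz = 0.18/10 = 0.018 kg m⁻⁴
  40–66 m: Δρ/Δz = 0.59/26 = 0.023 kg m⁻⁴
  66–98 m: Δρ/Δz = 0.34/32 = 0.011 kg m⁻⁴
The largest gradient is in the 40–66 m interval — the pycnocline.

40–66 m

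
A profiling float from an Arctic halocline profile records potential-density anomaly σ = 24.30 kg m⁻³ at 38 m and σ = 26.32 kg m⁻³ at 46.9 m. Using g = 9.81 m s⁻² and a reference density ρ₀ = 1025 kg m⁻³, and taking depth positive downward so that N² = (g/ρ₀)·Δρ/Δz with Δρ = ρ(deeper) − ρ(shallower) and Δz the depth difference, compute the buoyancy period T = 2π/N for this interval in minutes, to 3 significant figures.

2.25 min

Δρ = 1026.32 − 1024.30 = 2.02 kg m⁻³ over Δz = 46.9 − 38 = 8.9 m.
N² = (9.81/1025) × (2.02/8.9) = 2.1722 × 10⁻³ s⁻².
N = √(2.1722 × 10⁻³) = 0.046607 rad s⁻¹, so T = 2π/N = 134.81 s = 2.2468 min ≈ 2.25 min.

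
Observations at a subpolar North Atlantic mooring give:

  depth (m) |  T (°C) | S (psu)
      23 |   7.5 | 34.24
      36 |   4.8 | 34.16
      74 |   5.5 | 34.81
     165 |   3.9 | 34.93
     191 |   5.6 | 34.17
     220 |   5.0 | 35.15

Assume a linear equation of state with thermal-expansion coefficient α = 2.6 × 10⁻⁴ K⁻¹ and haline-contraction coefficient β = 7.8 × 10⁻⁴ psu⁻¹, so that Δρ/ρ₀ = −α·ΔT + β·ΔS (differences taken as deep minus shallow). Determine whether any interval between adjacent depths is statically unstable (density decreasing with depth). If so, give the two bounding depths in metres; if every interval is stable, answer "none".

165–191 m

Evaluate Δρ/ρ₀ = −αΔT + βΔS across each adjacent pair:
  23–36 m: −αΔT+βΔS = −(2.6 × 10⁻⁴)(-2.7)+(7.8 × 10⁻⁴)(-0.08) = 6.4 × 10⁻⁴ → stable
  36–74 m: −αΔT+βΔS = −(2.6 × 10⁻⁴)(+0.7)+(7.8 × 10⁻⁴)(+0.65) = 3.2 × 10⁻⁴ → stable
  74–165 m: −αΔT+βΔS = −(2.6 × 10⁻⁴)(-1.6)+(7.8 × 10⁻⁴)(+0.12) = 5.1 × 10⁻⁴ → stable
  165–191 m: −αΔT+βΔS = −(2.6 × 10⁻⁴)(+1.7)+(7.8 × 10⁻⁴)(-0.76) = -1.0 × 10⁻³ → UNSTABLE
  191–220 m: −αΔT+βΔS = −(2.6 × 10⁻⁴)(-0.6)+(7.8 × 10⁻⁴)(+0.98) = 9.2 × 10⁻⁴ → stable
The 165–191 m interval has Δρ < 0: lighter water underlies denser water.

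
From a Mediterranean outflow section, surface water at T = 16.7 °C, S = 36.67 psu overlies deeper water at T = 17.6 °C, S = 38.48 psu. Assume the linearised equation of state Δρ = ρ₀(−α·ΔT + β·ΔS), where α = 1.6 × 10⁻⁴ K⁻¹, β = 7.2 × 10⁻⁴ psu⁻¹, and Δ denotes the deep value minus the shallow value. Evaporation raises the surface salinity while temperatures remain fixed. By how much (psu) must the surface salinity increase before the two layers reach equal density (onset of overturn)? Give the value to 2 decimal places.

Neutral buoyancy requires −α(T_deep − T_surf) + β(S_deep − S_surf′) = 0.
S_surf′ = S_deep − (α/β)·ΔT = 38.48 − (1.6 × 10⁻⁴/7.2 × 10⁻⁴)·(+0.9) = 38.2800 psu.
Increase required: 38.2800 − 36.67 = 1.6100 psu.

1.61 psu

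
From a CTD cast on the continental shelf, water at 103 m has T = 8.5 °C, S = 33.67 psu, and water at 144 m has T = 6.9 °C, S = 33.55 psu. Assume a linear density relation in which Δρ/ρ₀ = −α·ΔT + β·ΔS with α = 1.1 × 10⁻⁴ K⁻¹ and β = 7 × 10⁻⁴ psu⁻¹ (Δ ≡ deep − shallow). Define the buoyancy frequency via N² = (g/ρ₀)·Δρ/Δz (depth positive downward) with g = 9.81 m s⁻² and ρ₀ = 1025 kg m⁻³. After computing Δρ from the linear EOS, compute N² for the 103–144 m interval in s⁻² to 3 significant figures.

ΔT = -1.6 K, ΔS = -0.12 psu (deep − shallow).
Δρ/ρ₀ = −αΔT + βΔS = 1.76 × 10⁻⁴ − 8.40 × 10⁻⁵ = 9.20 × 10⁻⁵, so Δρ ≈ 0.09430 kg m⁻³.
N² = (g/ρ₀)·Δρ/Δz = g·(Δρ/ρ₀)/Δz = 9.81 × 9.20 × 10⁻⁵ / 41 = 2.2013 × 10⁻⁵ s⁻² ≈ 2.20 × 10⁻⁵ s⁻².

2.20 × 10⁻⁵ s⁻²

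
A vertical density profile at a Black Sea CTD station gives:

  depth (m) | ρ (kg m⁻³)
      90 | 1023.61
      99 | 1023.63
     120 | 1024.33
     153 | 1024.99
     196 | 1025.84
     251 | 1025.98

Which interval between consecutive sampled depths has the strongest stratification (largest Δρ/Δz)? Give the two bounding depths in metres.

99–120 m

Compute the density gradient over each adjacent pair:
  90–99 m: Δρ/Δz = 0.02/9 = 2.2 × 10⁻³ kg m⁻⁴
  99–120 m: Δρ/Δz = 0.70/21 = 0.033 kg m⁻⁴
  120–153 m: Δρ/Δz = 0.66/33 = 0.020 kg m⁻⁴
  153–196 m: Δρ/Δz = 0.85/43 = 0.020 kg m⁻⁴
  196–251 m: Δρ/Δz = 0.14/55 = 2.5 × 10⁻³ kg m⁻⁴
The largest gradient is in the 99–120 m interval — the pycnocline.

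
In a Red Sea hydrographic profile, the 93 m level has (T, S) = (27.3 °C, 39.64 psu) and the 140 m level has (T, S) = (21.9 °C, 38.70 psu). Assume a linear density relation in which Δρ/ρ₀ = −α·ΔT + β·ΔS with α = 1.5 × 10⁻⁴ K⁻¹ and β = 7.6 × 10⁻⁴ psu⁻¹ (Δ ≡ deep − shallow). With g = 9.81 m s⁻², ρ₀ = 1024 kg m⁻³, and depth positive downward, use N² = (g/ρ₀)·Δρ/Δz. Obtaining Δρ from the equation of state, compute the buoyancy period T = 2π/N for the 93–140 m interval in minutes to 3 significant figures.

ΔT = -5.4 K, ΔS = -0.94 psu (deep − shallow).
Δρ/ρ₀ = −αΔT + βΔS = 8.10 × 10⁻⁴ − 7.144 × 10⁻⁴ = 9.56 × 10⁻⁵, so Δρ ≈ 0.09789 kg m⁻³.
N² = (g/ρ₀)·Δρ/Δz = g·(Δρ/ρ₀)/Δz = 9.81 × 9.56 × 10⁻⁵ / 47 = 1.9954 × 10⁻⁵ s⁻².
N = √(1.9954 × 10⁻⁵) = 4.4670 × 10⁻³ rad s⁻¹ → T = 2π/N = 1.4066 × 10³ s = 23.443 min ≈ 23.4 min.

23.4 min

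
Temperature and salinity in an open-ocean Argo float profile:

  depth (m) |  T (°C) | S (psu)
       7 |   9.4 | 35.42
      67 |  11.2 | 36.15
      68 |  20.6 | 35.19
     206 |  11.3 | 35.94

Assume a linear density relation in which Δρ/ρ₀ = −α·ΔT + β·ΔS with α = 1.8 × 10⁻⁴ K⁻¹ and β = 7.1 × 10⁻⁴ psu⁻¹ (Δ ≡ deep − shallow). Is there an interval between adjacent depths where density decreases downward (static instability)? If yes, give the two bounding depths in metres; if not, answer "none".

Evaluate Δρ/ρ₀ = −αΔT + βΔS across each adjacent pair:
  7–67 m: −αΔT+βΔS = −(1.8 × 10⁻⁴)(+1.8)+(7.1 × 10⁻⁴)(+0.73) = 1.9 × 10⁻⁴ → stable
  67–68 m: −αΔT+βΔS = −(1.8 × 10⁻⁴)(+9.4)+(7.1 × 10⁻⁴)(-0.96) = -2.4 × 10⁻³ → UNSTABLE
  68–206 m: −αΔT+βΔS = −(1.8 × 10⁻⁴)(-9.3)+(7.1 × 10⁻⁴)(+0.75) = 2.2 × 10⁻³ → stable
The 67–68 m interval has Δρ < 0: lighter water underlies denser water.

67–68 m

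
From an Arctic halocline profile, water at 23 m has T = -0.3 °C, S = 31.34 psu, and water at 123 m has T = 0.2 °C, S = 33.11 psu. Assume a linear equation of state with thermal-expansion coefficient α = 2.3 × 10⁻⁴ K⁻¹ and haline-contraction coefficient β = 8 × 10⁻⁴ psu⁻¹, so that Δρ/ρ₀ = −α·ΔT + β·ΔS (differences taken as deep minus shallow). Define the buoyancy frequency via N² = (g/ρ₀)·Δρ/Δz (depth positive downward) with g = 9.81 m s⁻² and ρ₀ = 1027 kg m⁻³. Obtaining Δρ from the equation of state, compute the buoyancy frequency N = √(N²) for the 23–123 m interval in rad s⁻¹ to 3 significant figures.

0.0113 rad s⁻¹

ΔT = +0.5 K, ΔS = +1.77 psu (deep − shallow).
Δρ/ρ₀ = −αΔT + βΔS = -1.15 × 10⁻⁴ + 1.416 × 10⁻³ = 1.301 × 10⁻³, so Δρ ≈ 1.336 kg m⁻³.
N² = (g/ρ₀)·Δρ/Δz = g·(Δρ/ρ₀)/Δz = 9.81 × 1.301 × 10⁻³ / 100 = 1.2763 × 10⁻⁴ s⁻².
N = √(1.2763 × 10⁻⁴) = 0.011297 rad s⁻¹ ≈ 0.0113 rad s⁻¹.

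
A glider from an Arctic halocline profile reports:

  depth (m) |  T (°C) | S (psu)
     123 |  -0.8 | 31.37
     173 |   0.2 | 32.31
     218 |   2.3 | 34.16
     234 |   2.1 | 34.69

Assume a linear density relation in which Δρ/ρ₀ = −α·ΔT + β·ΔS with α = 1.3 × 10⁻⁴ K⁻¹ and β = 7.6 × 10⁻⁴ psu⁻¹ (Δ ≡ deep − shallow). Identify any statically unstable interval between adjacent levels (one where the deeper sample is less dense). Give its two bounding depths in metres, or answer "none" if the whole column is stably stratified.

Evaluate Δρ/ρ₀ = −αΔT + βΔS across each adjacent pair:
  123–173 m: −αΔT+βΔS = −(1.3 × 10⁻⁴)(+1.0)+(7.6 × 10⁻⁴)(+0.94) = 5.8 × 10⁻⁴ → stable
  173–218 m: −αΔT+βΔS = −(1.3 × 10⁻⁴)(+2.1)+(7.6 × 10⁻⁴)(+1.85) = 1.1 × 10⁻³ → stable
  218–234 m: −αΔT+βΔS = −(1.3 × 10⁻⁴)(-0.2)+(7.6 × 10⁻⁴)(+0.53) = 4.3 × 10⁻⁴ → stable
Every interval has Δρ > 0: the column is stably stratified throughout.

none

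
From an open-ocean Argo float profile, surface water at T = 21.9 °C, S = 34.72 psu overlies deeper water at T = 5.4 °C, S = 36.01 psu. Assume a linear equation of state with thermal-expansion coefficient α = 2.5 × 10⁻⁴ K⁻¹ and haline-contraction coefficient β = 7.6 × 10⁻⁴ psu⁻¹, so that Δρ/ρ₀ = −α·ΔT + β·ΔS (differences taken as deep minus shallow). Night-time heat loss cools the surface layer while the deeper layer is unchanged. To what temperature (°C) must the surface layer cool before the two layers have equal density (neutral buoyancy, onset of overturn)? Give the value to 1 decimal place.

Neutral buoyancy requires Δρ = 0, i.e. −α(T_deep − T_surf′) + β(S_deep − S_surf) = 0.
T_surf′ = T_deep − (β/α)·ΔS = 5.4 − (7.6 × 10⁻⁴/2.5 × 10⁻⁴)·(+1.29) = 1.478 °C.
Cooling required: 21.9 − (1.478) = 20.422 °C.

1.5 °C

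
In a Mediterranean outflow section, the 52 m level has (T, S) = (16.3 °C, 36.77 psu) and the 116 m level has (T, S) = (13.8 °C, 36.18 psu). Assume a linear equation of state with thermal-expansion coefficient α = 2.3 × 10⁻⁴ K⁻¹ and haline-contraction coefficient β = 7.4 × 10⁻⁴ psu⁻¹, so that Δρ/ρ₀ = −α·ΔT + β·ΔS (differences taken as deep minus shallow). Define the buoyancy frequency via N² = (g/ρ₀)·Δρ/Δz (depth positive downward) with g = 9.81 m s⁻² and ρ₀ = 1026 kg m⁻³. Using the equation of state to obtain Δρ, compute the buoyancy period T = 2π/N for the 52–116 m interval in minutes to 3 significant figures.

ΔT = -2.5 K, ΔS = -0.59 psu (deep − shallow).
Δρ/ρ₀ = −αΔT + βΔS = 5.75 × 10⁻⁴ − 4.366 × 10⁻⁴ = 1.384 × 10⁻⁴, so Δρ ≈ 0.1420 kg m⁻³.
N² = (g/ρ₀)·Δρ/Δz = g·(Δρ/ρ₀)/Δz = 9.81 × 1.384 × 10⁻⁴ / 64 = 2.1214 × 10⁻⁵ s⁻².
N = √(2.1214 × 10⁻⁵) = 4.6059 × 10⁻³ rad s⁻¹ → T = 2π/N = 1.3642 × 10³ s = 22.737 min ≈ 22.7 min.

22.7 min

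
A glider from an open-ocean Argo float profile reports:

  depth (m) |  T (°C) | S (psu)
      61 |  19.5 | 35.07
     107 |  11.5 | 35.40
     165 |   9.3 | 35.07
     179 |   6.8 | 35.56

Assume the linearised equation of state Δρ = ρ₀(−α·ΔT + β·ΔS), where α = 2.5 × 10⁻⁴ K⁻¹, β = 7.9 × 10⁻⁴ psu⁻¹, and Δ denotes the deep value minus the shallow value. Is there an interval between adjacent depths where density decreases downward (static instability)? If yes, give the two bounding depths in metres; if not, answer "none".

none

Evaluate Δρ/ρ₀ = −αΔT + βΔS across each adjacent pair:
  61–107 m: −αΔT+βΔS = −(2.5 × 10⁻⁴)(-8.0)+(7.9 × 10⁻⁴)(+0.33) = 2.3 × 10⁻³ → stable
  107–165 m: −αΔT+βΔS = −(2.5 × 10⁻⁴)(-2.2)+(7.9 × 10⁻⁴)(-0.33) = 2.9 × 10⁻⁴ → stable
  165–179 m: −αΔT+βΔS = −(2.5 × 10⁻⁴)(-2.5)+(7.9 × 10⁻⁴)(+0.49) = 1.0 × 10⁻³ → stable
Every interval has Δρ > 0: the column is stably stratified throughout.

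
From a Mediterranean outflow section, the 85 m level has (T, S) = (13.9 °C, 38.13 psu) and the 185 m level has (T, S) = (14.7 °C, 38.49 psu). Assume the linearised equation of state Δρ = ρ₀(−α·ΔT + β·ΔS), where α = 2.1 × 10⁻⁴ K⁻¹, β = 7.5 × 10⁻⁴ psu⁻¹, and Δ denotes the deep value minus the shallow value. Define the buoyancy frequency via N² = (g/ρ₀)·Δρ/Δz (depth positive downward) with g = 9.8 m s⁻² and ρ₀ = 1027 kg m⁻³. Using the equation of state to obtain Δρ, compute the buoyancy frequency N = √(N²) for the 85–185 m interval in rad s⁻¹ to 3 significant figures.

ΔT = +0.8 K, ΔS = +0.36 psu (deep − shallow).
Δρ/ρ₀ = −αΔT + βΔS = -1.68 × 10⁻⁴ + 2.70 × 10⁻⁴ = 1.02 × 10⁻⁴, so Δρ ≈ 0.1048 kg m⁻³.
N² = (g/ρ₀)·Δρ/Δz = g·(Δρ/ρ₀)/Δz = 9.8 × 1.02 × 10⁻⁴ / 100 = 9.9960 × 10⁻⁶ s⁻².
N = √(9.9960 × 10⁻⁶) = 3.1616 × 10⁻³ rad s⁻¹ ≈ 3.16 × 10⁻³ rad s⁻¹.

3.16 × 10⁻³ rad s⁻¹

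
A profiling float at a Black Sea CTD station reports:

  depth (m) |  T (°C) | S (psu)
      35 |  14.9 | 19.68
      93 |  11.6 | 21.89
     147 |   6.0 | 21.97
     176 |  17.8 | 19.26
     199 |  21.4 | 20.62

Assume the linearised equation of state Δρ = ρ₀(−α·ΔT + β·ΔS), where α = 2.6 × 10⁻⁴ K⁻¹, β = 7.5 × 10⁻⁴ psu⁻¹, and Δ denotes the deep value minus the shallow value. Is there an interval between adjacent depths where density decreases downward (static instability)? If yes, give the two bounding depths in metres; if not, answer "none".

Evaluate Δρ/ρ₀ = −αΔT + βΔS across each adjacent pair:
  35–93 m: −αΔT+βΔS = −(2.6 × 10⁻⁴)(-3.3)+(7.5 × 10⁻⁴)(+2.21) = 2.5 × 10⁻³ → stable
  93–147 m: −αΔT+βΔS = −(2.6 × 10⁻⁴)(-5.6)+(7.5 × 10⁻⁴)(+0.08) = 1.5 × 10⁻³ → stable
  147–176 m: −αΔT+βΔS = −(2.6 × 10⁻⁴)(+11.8)+(7.5 × 10⁻⁴)(-2.71) = -5.1 × 10⁻³ → UNSTABLE
  176–199 m: −αΔT+βΔS = −(2.6 × 10⁻⁴)(+3.6)+(7.5 × 10⁻⁴)(+1.36) = 8.4 × 10⁻⁵ → stable
The 147–176 m interval has Δρ < 0: lighter water underlies denser water.

147–176 m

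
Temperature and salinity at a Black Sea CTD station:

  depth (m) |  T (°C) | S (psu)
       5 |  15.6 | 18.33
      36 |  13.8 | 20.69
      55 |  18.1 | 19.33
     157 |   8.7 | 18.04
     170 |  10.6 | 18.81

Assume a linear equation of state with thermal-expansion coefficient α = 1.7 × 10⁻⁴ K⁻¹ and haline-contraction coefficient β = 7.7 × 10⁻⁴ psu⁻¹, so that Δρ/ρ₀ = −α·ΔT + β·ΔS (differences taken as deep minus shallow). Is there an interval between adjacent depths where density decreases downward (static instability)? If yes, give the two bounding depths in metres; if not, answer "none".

36–55 m

Evaluate Δρ/ρ₀ = −αΔT + βΔS across each adjacent pair:
  5–36 m: −αΔT+βΔS = −(1.7 × 10⁻⁴)(-1.8)+(7.7 × 10⁻⁴)(+2.36) = 2.1 × 10⁻³ → stable
  36–55 m: −αΔT+βΔS = −(1.7 × 10⁻⁴)(+4.3)+(7.7 × 10⁻⁴)(-1.36) = -1.8 × 10⁻³ → UNSTABLE
  55–157 m: −αΔT+βΔS = −(1.7 × 10⁻⁴)(-9.4)+(7.7 × 10⁻⁴)(-1.29) = 6.0 × 10⁻⁴ → stable
  157–170 m: −αΔT+βΔS = −(1.7 × 10⁻⁴)(+1.9)+(7.7 × 10⁻⁴)(+0.77) = 2.7 × 10⁻⁴ → stable
The 36–55 m interval has Δρ < 0: lighter water underlies denser water.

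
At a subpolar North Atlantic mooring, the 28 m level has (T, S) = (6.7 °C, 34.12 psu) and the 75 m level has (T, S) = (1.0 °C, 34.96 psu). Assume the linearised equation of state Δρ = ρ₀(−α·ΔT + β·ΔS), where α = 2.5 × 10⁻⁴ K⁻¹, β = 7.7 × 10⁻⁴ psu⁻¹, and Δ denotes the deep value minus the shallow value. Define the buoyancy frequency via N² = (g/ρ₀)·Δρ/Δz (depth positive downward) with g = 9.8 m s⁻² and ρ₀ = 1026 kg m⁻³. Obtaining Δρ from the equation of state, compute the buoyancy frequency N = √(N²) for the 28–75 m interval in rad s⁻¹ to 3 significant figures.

0.0208 rad s⁻¹

ΔT = -5.7 K, ΔS = +0.84 psu (deep − shallow).
Δρ/ρ₀ = −αΔT + βΔS = 1.425 × 10⁻³ + 6.468 × 10⁻⁴ = 2.0718 × 10⁻³, so Δρ ≈ 2.126 kg m⁻³.
N² = (g/ρ₀)·Δρ/Δz = g·(Δρ/ρ₀)/Δz = 9.8 × 2.0718 × 10⁻³ / 47 = 4.3199 × 10⁻⁴ s⁻².
N = √(4.3199 × 10⁻⁴) = 0.020784 rad s⁻¹ ≈ 0.0208 rad s⁻¹.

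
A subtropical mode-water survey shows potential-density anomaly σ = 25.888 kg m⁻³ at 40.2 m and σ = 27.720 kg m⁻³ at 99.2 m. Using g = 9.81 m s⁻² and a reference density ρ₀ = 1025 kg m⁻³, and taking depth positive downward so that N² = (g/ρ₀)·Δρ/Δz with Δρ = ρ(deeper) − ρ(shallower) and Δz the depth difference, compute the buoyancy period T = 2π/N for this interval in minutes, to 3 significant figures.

6.07 min

Δρ = 1027.720 − 1025.888 = 1.832 kg m⁻³ over Δz = 99.2 − 40.2 = 59 m.
N² = (9.81/1025) × (1.832/59) = 2.9718 × 10⁻⁴ s⁻².
N = √(2.9718 × 10⁻⁴) = 0.017239 rad s⁻¹, so T = 2π/N = 364.48 s = 6.0747 min ≈ 6.07 min.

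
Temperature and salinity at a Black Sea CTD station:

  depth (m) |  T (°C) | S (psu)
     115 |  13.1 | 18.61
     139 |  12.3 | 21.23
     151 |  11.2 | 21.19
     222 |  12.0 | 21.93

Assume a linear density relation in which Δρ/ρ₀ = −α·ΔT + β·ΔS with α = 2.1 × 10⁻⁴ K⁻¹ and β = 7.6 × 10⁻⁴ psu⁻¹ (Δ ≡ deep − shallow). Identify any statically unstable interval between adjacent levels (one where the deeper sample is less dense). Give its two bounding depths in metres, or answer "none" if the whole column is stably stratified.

none

Evaluate Δρ/ρ₀ = −αΔT + βΔS across each adjacent pair:
  115–139 m: −αΔT+βΔS = −(2.1 × 10⁻⁴)(-0.8)+(7.6 × 10⁻⁴)(+2.62) = 2.2 × 10⁻³ → stable
  139–151 m: −αΔT+βΔS = −(2.1 × 10⁻⁴)(-1.1)+(7.6 × 10⁻⁴)(-0.04) = 2.0 × 10⁻⁴ → stable
  151–222 m: −αΔT+βΔS = −(2.1 × 10⁻⁴)(+0.8)+(7.6 × 10⁻⁴)(+0.74) = 3.9 × 10⁻⁴ → stable
Every interval has Δρ > 0: the column is stably stratified throughout.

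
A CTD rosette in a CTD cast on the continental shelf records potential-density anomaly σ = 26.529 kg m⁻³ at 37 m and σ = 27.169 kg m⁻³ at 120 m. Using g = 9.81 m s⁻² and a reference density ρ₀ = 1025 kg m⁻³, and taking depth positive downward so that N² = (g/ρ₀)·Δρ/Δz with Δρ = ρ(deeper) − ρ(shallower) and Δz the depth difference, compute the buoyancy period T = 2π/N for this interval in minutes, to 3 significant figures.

Δρ = 1027.169 − 1026.529 = 0.640 kg m⁻³ over Δz = 120 − 37 = 83 m.
N² = (9.81/1025) × (0.640/83) = 7.3798 × 10⁻⁵ s⁻².
N = √(7.3798 × 10⁻⁵) = 8.5906 × 10⁻³ rad s⁻¹, so T = 2π/N = 731.40 s = 12.190 min ≈ 12.2 min.

12.2 min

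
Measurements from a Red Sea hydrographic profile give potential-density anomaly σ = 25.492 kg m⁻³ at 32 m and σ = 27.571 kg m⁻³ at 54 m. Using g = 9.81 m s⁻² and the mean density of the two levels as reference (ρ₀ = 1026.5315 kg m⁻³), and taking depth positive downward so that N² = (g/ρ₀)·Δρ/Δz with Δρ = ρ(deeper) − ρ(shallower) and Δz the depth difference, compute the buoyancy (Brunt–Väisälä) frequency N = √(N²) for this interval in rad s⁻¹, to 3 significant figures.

0.0301 rad s⁻¹

Δρ = 1027.571 − 1025.492 = 2.079 kg m⁻³ over Δz = 54 − 32 = 22 m.
N² = (9.81/1026.5315) × (2.079/22) = 9.0308 × 10⁻⁴ s⁻².
N = √(9.0308 × 10⁻⁴) = 0.030051 rad s⁻¹ ≈ 0.0301 rad s⁻¹.
N² > 0, so the interval is statically stable.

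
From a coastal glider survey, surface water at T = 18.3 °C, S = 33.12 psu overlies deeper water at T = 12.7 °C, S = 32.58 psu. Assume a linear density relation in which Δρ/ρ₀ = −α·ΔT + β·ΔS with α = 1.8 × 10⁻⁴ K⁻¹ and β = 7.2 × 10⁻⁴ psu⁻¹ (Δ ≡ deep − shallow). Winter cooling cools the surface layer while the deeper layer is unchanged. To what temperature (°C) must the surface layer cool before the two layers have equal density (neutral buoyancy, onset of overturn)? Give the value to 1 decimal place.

14.9 °C

Neutral buoyancy requires Δρ = 0, i.e. −α(T_deep − T_surf′) + β(S_deep − S_surf) = 0.
T_surf′ = T_deep − (β/α)·ΔS = 12.7 − (7.2 × 10⁻⁴/1.8 × 10⁻⁴)·(-0.54) = 14.860 °C.
Cooling required: 18.3 − (14.860) = 3.440 °C.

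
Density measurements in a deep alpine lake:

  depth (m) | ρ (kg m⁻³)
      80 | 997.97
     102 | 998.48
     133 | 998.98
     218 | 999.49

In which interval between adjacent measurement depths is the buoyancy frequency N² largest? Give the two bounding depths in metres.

80–102 m

Compute the density gradient over each adjacent pair:
  80–102 m: Δρ/Δz = 0.51/22 = 0.023 kg m⁻⁴
  102–133 m: Δρ/Δz = 0.50/31 = 0.016 kg m⁻⁴
  133–218 m: Δρ/Δz = 0.51/85 = 6.0 × 10⁻³ kg m⁻⁴
The largest gradient is in the 80–102 m interval — the pycnocline.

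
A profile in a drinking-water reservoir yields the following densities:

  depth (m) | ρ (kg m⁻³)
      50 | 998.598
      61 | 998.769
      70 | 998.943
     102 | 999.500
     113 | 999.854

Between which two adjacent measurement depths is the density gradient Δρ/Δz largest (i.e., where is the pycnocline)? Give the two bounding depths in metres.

Compute the density gradient over each adjacent pair:
  50–61 m: Δρ/Δz = 0.171/11 = 0.016 kg m⁻⁴
  61–70 m: Δρ/Δz = 0.174/9 = 0.019 kg m⁻⁴
  70–102 m: Δρ/Δz = 0.557/32 = 0.017 kg m⁻⁴
  102–113 m: Δρ/Δz = 0.354/11 = 0.032 kg m⁻⁴
The largest gradient is in the 102–113 m interval — the pycnocline.

102–113 m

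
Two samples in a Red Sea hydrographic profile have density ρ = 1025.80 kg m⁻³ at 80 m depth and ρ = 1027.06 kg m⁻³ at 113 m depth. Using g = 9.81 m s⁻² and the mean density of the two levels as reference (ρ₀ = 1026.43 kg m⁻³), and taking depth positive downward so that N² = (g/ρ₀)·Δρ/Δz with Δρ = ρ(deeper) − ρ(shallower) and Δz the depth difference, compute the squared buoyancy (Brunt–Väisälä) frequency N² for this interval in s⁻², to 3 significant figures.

3.65 × 10⁻⁴ s⁻²

Δρ = 1027.06 − 1025.80 = 1.26 kg m⁻³ over Δz = 113 − 80 = 33 m.
N² = (9.81/1026.43) × (1.26/33) = 3.6492 × 10⁻⁴ s⁻² ≈ 3.65 × 10⁻⁴ s⁻².
N² > 0, so the interval is statically stable.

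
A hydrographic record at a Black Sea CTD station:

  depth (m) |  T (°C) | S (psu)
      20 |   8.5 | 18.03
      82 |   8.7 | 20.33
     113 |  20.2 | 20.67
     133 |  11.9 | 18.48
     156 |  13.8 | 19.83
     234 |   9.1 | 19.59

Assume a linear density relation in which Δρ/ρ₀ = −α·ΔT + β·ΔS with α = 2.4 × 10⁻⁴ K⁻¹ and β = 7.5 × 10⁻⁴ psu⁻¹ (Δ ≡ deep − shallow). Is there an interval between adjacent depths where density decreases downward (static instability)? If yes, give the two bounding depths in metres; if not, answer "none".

Evaluate Δρ/ρ₀ = −αΔT + βΔS across each adjacent pair:
  20–82 m: −αΔT+βΔS = −(2.4 × 10⁻⁴)(+0.2)+(7.5 × 10⁻⁴)(+2.30) = 1.7 × 10⁻³ → stable
  82–113 m: −αΔT+βΔS = −(2.4 × 10⁻⁴)(+11.5)+(7.5 × 10⁻⁴)(+0.34) = -2.5 × 10⁻³ → UNSTABLE
  113–133 m: −αΔT+βΔS = −(2.4 × 10⁻⁴)(-8.3)+(7.5 × 10⁻⁴)(-2.19) = 3.5 × 10⁻⁴ → stable
  133–156 m: −αΔT+βΔS = −(2.4 × 10⁻⁴)(+1.9)+(7.5 × 10⁻⁴)(+1.35) = 5.6 × 10⁻⁴ → stable
  156–234 m: −αΔT+βΔS = −(2.4 × 10⁻⁴)(-4.7)+(7.5 × 10⁻⁴)(-0.24) = 9.5 × 10⁻⁴ → stable
The 82–113 m interval has Δρ < 0: lighter water underlies denser water.

82–113 m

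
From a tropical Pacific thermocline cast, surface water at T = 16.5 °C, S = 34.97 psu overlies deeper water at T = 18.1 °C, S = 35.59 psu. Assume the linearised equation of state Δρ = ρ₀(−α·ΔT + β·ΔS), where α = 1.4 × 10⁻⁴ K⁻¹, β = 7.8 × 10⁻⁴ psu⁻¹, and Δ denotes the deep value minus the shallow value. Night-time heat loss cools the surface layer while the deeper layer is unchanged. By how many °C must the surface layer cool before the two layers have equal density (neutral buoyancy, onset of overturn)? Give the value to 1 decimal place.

Neutral buoyancy requires Δρ = 0, i.e. −α(T_deep − T_surf′) + β(S_deep − S_surf) = 0.
T_surf′ = T_deep − (β/α)·ΔS = 18.1 − (7.8 × 10⁻⁴/1.4 × 10⁻⁴)·(+0.62) = 14.646 °C.
Cooling required: 16.5 − (14.646) = 1.854 °C.

1.9 °C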